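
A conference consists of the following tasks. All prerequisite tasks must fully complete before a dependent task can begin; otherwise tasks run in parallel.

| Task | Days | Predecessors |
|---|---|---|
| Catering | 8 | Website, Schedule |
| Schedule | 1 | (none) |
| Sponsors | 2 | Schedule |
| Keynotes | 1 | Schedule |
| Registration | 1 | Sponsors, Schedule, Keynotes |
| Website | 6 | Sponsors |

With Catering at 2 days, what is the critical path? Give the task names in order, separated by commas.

Actual critical path: Schedule→Sponsors→Website→Catering = 1+2+6+8 = 17 ⇒ 17 days.
Since Catering is critical, the -6 change carries straight to that chain (now 11 days).
The critical path is still Schedule→Sponsors→Website→Catering; finish is now 11 days.

Schedule, Sponsors, Website, Catering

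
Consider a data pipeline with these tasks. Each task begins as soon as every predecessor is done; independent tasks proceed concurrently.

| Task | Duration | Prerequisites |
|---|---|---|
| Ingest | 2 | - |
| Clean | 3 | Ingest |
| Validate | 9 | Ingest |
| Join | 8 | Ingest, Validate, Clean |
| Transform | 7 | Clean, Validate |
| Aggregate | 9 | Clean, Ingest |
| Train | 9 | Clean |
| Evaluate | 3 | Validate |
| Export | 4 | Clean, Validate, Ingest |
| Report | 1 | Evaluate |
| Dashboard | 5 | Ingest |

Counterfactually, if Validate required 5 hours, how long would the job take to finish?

The binding path is Ingest→Validate→Join = 2+9+8 = 19; finish at 19 hours.
Since Validate is critical, the -4 change carries straight to that chain (now 15 hours).
That remains the longest chain; total 15 hours.

15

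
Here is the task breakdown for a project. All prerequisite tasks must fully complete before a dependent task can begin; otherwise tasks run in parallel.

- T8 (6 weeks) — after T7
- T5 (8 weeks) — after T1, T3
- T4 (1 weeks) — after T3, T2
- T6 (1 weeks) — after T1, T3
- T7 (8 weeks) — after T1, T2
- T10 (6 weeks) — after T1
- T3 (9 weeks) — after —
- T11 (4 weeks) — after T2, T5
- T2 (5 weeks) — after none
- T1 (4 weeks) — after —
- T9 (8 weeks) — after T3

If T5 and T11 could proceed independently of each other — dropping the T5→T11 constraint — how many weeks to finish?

19

Before: longest chain T3→T5→T11 = 9+8+4 = 21, finish 21.
Without T5→T11, T11's earliest start moves from 17 to 5.
New critical path: T2→T7→T8 = 5+8+6 = 19 ⇒ 19 weeks.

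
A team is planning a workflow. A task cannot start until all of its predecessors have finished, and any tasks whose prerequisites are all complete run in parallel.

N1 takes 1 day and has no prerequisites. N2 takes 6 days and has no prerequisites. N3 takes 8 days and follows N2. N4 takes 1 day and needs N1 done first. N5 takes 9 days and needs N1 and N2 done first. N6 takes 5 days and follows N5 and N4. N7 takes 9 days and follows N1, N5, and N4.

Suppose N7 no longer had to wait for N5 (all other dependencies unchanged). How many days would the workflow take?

20

Original critical path: N2→N5→N7 = 6+9+9 = 24 ⇒ 24 days.
Without N5→N7, N7's earliest start moves from 15 to 2.
After: N2→N5→N6 = 6+9+5 = 20 → 20 days.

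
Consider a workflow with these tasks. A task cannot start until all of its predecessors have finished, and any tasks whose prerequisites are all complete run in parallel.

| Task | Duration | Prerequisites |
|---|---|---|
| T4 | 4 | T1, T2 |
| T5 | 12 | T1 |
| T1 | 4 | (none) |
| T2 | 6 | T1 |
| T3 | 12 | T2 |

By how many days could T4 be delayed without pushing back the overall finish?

Critical path: T1→T2→T3 = 4+6+12 = 22, so the finish is 22 days.
The longest chain containing T4 totals 14 days.
So T4 can slip 22 − 14 = 8 days.

8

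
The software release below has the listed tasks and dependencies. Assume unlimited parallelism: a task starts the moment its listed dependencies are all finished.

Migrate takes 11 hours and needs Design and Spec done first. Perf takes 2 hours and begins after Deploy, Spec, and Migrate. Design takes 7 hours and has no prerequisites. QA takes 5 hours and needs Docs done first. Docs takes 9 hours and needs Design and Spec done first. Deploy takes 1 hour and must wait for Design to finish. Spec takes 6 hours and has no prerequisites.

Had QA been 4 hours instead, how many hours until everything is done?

Actual critical path: Design→Docs→QA = 7+9+5 = 21 ⇒ 21 hours.
QA lies on that path, so at 4 hours the path becomes 20 hours.
The critical path is still Design→Docs→QA; finish is now 20 hours.

20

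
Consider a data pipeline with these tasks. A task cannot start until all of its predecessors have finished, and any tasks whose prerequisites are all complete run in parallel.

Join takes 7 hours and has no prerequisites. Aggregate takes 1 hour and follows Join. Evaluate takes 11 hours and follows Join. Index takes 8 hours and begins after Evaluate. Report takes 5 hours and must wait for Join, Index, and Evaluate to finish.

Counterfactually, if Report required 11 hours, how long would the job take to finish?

Baseline: Join→Evaluate→Index→Report = 7+11+8+5 = 31 → 31 hours.
Report is on the critical path; changing it to 11 makes that path 37 hours.
That remains the longest chain; total 37 hours.

37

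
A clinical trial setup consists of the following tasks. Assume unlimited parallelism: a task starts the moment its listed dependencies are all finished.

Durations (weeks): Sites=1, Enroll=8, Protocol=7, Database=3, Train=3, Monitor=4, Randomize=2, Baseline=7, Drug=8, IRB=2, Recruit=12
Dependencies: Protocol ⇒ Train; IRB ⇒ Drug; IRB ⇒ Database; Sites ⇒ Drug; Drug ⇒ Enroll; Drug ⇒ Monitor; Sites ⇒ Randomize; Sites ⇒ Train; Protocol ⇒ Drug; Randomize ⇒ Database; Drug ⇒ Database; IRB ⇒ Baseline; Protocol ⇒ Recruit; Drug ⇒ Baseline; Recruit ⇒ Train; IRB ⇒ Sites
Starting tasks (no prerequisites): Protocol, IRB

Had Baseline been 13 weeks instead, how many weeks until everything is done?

28

As given, the longest chain is Protocol→Drug→Enroll = 7+8+8 = 23, so the finish is 23 weeks.
Baseline is off the critical path — its longest chain is 22 weeks, giving 1 of slack.
New critical path: Protocol→Drug→Baseline = 7+8+13 = 28 ⇒ 28 weeks.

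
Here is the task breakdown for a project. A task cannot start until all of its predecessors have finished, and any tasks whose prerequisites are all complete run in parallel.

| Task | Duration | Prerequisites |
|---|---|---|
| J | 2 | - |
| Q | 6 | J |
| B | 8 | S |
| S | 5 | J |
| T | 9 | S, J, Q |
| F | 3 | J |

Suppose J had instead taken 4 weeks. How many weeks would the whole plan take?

19

Actual critical path: J→Q→T = 2+6+9 = 17 ⇒ 17 weeks.
Since J is critical, the +2 change carries straight to that chain (now 19 weeks).
That remains the longest chain; total 19 weeks.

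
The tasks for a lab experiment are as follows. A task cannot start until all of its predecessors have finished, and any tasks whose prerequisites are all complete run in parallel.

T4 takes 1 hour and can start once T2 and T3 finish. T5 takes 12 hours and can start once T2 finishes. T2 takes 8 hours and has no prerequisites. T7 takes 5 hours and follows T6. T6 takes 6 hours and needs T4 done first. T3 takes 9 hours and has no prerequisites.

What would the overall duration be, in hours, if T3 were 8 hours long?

As given, the longest chain is T3→T4→T6→T7 = 9+1+6+5 = 21, so the finish is 21 hours.
T3 is on the critical path; changing it to 8 makes that path 20 hours.
The binding chain switches to T2→T4→T6→T7 = 8+1+6+5 = 20; finish 20 hours.

20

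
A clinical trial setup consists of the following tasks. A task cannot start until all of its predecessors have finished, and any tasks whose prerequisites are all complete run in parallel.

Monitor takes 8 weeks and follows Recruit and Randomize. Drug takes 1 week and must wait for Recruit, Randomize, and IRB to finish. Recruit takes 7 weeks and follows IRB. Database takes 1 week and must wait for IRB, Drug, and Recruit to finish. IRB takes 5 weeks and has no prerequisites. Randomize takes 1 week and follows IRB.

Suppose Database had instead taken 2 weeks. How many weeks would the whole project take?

20

As given, the longest chain is IRB→Recruit→Monitor = 5+7+8 = 20, so the finish is 20 weeks.
Database is off the critical path — its longest chain is 14 weeks, giving 6 of slack.
The critical path is still IRB→Recruit→Monitor; finish is now 20 weeks.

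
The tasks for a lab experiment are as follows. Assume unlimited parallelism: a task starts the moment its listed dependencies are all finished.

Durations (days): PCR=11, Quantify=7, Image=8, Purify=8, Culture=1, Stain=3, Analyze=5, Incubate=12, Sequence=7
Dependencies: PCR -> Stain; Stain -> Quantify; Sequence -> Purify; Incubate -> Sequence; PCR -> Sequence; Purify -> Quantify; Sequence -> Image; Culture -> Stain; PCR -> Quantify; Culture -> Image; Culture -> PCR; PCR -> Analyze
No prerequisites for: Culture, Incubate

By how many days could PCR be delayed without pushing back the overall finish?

0

Culture→PCR→Sequence→Purify→Quantify = 1+11+7+8+7 = 34 sets the makespan at 34 days.
PCR finishes as early as 12 and must finish by 12.
Float = 34 − 34 = 0.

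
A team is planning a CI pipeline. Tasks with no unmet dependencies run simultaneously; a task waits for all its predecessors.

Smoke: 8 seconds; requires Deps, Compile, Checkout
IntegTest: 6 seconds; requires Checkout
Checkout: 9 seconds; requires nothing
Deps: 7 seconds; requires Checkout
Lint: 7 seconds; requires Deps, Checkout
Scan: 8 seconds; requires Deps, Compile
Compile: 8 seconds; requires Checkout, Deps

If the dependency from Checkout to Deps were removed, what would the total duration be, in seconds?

Before: longest chain Checkout→Deps→Compile→Scan = 9+7+8+8 = 32, finish 32.
Without Checkout→Deps, Deps's earliest start moves from 9 to 0.
New critical path: Checkout→Compile→Scan = 9+8+8 = 25 ⇒ 25 seconds.

25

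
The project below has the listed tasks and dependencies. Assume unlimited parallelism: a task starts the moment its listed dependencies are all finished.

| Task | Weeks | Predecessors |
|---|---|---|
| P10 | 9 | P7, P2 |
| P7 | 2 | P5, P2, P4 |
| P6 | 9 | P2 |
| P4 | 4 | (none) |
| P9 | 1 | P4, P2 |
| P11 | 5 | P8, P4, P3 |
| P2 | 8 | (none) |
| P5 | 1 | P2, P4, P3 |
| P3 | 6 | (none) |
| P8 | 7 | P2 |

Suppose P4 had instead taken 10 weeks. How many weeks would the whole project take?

Critical path before the change: P2→P5→P7→P10 = 8+1+2+9 = 20 giving 20 weeks.
The longest path through P4 is only 16 weeks, so P4 has float 4.
New critical path: P4→P5→P7→P10 = 10+1+2+9 = 22 ⇒ 22 weeks.

22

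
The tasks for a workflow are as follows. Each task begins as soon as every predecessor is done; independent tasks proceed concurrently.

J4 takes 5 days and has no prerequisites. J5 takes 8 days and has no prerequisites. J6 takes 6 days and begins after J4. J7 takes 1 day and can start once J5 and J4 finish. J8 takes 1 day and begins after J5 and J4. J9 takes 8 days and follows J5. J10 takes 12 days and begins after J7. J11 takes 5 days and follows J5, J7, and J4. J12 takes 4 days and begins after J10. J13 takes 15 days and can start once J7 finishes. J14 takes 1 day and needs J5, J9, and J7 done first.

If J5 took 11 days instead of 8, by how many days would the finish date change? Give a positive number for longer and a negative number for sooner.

3

As given, the longest chain is J5→J7→J10→J12 = 8+1+12+4 = 25, so the finish is 25 days.
Since J5 is critical, the +3 change carries straight to that chain (now 28 days).
The critical path is still J5→J7→J10→J12; finish is now 28 days.
Change in finish: 28 − 25 = +3 days.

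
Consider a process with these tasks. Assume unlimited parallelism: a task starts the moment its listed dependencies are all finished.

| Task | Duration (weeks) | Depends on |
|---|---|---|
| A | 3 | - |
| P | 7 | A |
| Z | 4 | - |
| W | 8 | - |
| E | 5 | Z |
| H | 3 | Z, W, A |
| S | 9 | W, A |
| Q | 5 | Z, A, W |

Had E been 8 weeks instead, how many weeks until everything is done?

The binding path is W→S = 8+9 = 17; finish at 17 weeks.
The longest path through E is only 9 weeks, so E has float 8.
The critical path is still W→S; finish is now 17 weeks.

17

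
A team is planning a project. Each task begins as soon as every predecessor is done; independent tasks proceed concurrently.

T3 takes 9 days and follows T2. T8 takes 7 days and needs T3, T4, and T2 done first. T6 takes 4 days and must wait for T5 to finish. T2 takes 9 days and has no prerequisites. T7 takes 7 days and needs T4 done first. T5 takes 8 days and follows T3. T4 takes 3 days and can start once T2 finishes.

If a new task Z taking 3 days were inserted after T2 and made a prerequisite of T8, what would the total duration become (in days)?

30

Originally the plan takes 30 days.
With Z inserted, T8 now waits for max(T3, T4, T2, Z).
New critical path: T2→T3→T5→T6 = 9+9+8+4 = 30 ⇒ 30 days.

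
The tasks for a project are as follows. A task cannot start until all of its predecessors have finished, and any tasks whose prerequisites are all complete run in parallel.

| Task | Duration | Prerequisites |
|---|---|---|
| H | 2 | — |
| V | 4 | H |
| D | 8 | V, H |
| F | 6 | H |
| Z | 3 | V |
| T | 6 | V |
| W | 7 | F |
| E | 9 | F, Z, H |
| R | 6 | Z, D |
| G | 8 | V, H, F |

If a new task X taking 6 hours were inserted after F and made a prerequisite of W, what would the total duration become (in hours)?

Originally the schedule takes 20 hours.
With X inserted, W now waits for max(F, X).
New critical path: H→F→X→W = 2+6+6+7 = 21 ⇒ 21 hours.

21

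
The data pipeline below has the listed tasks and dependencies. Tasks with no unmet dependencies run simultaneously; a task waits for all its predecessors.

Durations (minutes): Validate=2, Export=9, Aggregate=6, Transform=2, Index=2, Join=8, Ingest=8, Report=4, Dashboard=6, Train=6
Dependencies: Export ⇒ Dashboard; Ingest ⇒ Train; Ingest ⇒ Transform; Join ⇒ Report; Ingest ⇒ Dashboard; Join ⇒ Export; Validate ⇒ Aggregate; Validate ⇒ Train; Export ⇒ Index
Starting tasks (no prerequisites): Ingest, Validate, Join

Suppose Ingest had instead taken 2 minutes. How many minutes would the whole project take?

Baseline: Join→Export→Dashboard = 8+9+6 = 23 → 23 minutes.
Ingest is off the critical path — its longest chain is 14 minutes, giving 9 of slack.
That remains the longest chain; total 23 minutes.

23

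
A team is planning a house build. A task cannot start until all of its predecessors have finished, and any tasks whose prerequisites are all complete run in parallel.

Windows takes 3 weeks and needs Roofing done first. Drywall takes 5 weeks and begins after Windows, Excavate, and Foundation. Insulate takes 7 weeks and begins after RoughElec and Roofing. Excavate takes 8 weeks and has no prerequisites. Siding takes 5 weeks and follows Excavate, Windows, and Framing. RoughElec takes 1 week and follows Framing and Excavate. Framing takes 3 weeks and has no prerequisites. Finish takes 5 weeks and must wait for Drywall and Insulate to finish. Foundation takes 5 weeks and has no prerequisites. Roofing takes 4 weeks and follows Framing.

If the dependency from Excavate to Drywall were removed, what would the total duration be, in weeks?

Before: longest chain Excavate→RoughElec→Insulate→Finish = 8+1+7+5 = 21, finish 21.
Dropping Excavate→Drywall doesn't change Drywall's earliest start (10); another predecessor still binds.
The longest chain is now Excavate→RoughElec→Insulate→Finish = 8+1+7+5 = 21, so the schedule takes 21 weeks.

21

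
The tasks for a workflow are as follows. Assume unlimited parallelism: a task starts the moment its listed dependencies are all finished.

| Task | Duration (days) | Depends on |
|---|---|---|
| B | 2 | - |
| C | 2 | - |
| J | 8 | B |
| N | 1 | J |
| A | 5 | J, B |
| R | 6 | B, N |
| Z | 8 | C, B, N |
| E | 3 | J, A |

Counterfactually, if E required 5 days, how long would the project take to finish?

20

Critical path before the change: B→J→N→Z = 2+8+1+8 = 19 giving 19 days.
E has 1 day of float (longest path through it is 18).
The binding chain switches to B→J→A→E = 2+8+5+5 = 20; finish 20 days.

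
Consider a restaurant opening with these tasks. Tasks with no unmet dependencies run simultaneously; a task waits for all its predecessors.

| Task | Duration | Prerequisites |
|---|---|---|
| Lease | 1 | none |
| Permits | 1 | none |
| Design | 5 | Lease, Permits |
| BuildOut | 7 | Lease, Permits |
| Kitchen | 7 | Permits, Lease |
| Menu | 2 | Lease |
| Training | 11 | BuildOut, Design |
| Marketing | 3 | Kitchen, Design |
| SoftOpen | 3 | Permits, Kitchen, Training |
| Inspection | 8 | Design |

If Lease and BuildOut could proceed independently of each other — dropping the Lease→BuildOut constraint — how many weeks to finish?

Original critical path: Lease→BuildOut→Training→SoftOpen = 1+7+11+3 = 22 ⇒ 22 weeks.
Dropping Lease→BuildOut doesn't change BuildOut's earliest start (1); another predecessor still binds.
After: Permits→BuildOut→Training→SoftOpen = 1+7+11+3 = 22 → 22 weeks.

22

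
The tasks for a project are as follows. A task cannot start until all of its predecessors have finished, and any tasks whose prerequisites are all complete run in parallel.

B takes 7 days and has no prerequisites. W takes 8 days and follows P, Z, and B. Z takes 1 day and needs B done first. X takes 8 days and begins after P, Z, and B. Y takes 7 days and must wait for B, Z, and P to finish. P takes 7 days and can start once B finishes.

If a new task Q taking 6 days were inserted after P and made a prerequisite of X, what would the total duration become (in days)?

Originally the plan takes 22 days.
With Q inserted, X now waits for max(P, Z, B, Q).
New critical path: B→P→Q→X = 7+7+6+8 = 28 ⇒ 28 days.

28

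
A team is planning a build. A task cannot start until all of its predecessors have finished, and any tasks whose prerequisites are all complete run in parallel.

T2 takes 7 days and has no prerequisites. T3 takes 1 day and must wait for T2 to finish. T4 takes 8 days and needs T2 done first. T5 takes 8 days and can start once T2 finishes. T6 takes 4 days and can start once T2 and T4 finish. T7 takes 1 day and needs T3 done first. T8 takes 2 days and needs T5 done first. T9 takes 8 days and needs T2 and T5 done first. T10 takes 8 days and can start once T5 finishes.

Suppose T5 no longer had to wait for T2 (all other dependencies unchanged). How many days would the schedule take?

19

With the dependency in place, T2→T5→T9 = 7+8+8 = 23 sets the finish at 23 days.
Without T2→T5, T5's earliest start moves from 7 to 0.
The longest chain is now T2→T4→T6 = 7+8+4 = 19, so the schedule takes 19 days.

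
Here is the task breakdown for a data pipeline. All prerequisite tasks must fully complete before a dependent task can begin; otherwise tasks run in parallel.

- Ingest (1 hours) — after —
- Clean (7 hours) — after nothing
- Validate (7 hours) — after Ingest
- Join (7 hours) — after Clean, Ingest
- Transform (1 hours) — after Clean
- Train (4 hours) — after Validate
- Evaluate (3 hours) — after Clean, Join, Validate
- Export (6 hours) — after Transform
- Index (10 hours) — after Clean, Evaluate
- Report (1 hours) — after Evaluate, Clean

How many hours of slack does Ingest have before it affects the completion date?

The longest chain is Clean→Join→Evaluate→Index = 7+7+3+10 = 27; overall finish 27 hours.
Longest path through Ingest: 21 hours (earliest finish 1, latest finish 7).
So Ingest can slip 7 − 1 = 6 hours.

6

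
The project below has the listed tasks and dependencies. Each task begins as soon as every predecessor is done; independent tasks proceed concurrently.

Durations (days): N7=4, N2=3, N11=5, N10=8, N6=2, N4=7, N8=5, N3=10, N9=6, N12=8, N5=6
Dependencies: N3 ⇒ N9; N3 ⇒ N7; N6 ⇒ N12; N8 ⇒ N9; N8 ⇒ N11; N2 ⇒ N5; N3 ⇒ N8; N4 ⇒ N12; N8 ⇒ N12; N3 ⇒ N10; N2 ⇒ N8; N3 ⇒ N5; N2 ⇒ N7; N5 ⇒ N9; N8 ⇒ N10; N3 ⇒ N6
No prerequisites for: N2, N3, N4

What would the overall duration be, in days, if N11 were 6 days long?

23

Baseline: N3→N8→N10 = 10+5+8 = 23 → 23 days.
The longest path through N11 is only 20 days, so N11 has float 3.
No other chain overtakes it, so the finish is 23 days.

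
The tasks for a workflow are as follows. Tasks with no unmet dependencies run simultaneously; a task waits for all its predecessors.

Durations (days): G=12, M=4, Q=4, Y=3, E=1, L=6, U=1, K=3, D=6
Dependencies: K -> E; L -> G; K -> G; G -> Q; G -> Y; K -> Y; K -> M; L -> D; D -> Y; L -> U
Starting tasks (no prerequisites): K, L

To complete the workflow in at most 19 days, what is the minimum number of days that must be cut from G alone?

Current finish: 22 days; target: 19.
G is on every critical path, so each day cut from G cuts the finish by one (this holds down to a finish of 15).
Need 22 − 19 = 3 days off G → G becomes 9 days, finish becomes 19.

3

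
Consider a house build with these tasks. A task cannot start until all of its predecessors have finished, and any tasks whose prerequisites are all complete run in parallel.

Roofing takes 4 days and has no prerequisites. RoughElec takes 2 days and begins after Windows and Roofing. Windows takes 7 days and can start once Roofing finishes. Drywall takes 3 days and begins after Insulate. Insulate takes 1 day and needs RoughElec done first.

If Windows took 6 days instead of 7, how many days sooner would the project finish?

1

Actual critical path: Roofing→Windows→RoughElec→Insulate→Drywall = 4+7+2+1+3 = 17 ⇒ 17 days.
Since Windows is critical, the -1 change carries straight to that chain (now 16 days).
The critical path is still Roofing→Windows→RoughElec→Insulate→Drywall; finish is now 16 days.
Change in finish: 16 − 17 = -1 days.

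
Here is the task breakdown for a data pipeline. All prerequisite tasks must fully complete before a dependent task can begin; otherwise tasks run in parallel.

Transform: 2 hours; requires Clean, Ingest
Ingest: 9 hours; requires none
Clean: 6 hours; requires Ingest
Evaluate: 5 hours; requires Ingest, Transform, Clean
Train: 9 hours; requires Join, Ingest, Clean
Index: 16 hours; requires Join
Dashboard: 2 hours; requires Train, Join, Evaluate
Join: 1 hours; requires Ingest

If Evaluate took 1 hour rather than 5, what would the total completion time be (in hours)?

26

Actual critical path: Ingest→Clean→Train→Dashboard = 9+6+9+2 = 26 ⇒ 26 hours.
Evaluate is off the critical path — its longest chain is 24 hours, giving 2 of slack.
No other chain overtakes it, so the finish is 26 hours.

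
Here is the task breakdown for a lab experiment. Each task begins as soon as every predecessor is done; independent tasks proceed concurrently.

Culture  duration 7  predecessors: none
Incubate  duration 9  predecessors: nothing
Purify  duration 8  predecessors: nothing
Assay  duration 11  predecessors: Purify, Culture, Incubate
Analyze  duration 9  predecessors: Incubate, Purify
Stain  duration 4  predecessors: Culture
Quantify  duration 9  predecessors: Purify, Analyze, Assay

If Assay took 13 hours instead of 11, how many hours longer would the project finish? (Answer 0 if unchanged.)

As given, the longest chain is Incubate→Assay→Quantify = 9+11+9 = 29, so the finish is 29 hours.
Since Assay is critical, the +2 change carries straight to that chain (now 31 hours).
The critical path is still Incubate→Assay→Quantify; finish is now 31 hours.
Change in finish: 31 − 29 = +2 hours.

2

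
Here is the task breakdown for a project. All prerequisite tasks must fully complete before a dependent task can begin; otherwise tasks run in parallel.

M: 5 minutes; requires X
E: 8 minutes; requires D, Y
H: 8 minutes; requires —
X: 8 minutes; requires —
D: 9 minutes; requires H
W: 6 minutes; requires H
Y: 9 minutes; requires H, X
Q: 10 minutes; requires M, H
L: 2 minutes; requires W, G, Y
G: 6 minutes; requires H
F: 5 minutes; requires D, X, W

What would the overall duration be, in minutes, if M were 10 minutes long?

The binding path is X→Y→E = 8+9+8 = 25; finish at 25 minutes.
M has 2 minutes of float (longest path through it is 23).
The binding chain switches to X→M→Q = 8+10+10 = 28; finish 28 minutes.

28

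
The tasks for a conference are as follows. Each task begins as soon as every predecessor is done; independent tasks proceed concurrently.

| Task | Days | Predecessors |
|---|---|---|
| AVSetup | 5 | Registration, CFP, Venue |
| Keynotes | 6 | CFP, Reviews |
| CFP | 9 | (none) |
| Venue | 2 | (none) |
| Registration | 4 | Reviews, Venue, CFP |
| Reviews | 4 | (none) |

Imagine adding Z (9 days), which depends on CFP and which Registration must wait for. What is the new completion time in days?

Originally the conference takes 18 days.
With Z inserted, Registration now waits for max(Reviews, Venue, CFP, Z).
New critical path: CFP→Z→Registration→AVSetup = 9+9+4+5 = 27 ⇒ 27 days.

27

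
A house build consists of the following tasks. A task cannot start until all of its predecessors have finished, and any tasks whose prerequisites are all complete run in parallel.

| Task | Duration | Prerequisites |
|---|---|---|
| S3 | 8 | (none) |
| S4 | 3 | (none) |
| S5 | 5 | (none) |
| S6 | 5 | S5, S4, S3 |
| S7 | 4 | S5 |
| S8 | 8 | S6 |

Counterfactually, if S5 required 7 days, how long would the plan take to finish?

Baseline: S3→S6→S8 = 8+5+8 = 21 → 21 days.
The longest path through S5 is only 18 days, so S5 has float 3.
The critical path is still S3→S6→S8; finish is now 21 days.

21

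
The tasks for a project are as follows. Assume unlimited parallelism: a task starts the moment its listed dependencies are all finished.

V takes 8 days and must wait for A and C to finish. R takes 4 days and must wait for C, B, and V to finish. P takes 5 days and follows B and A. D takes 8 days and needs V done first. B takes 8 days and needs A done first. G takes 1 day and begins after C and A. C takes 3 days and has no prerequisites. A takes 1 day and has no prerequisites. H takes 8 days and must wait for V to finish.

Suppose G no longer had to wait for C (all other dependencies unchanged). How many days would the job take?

With the dependency in place, C→V→H = 3+8+8 = 19 sets the finish at 19 days.
Without C→G, G's earliest start moves from 3 to 1.
After: C→V→H = 3+8+8 = 19 → 19 days.

19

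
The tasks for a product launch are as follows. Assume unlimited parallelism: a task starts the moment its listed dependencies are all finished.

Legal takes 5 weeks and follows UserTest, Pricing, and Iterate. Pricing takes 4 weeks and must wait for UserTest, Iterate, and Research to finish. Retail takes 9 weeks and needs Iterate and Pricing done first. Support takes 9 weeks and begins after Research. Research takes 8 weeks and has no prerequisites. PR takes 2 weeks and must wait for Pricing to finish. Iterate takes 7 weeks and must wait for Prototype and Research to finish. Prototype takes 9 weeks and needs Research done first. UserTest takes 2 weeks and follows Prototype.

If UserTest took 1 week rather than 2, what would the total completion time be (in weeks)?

37

Baseline: Research→Prototype→Iterate→Pricing→Retail = 8+9+7+4+9 = 37 → 37 weeks.
The longest path through UserTest is only 32 weeks, so UserTest has float 5.
No other chain overtakes it, so the finish is 37 weeks.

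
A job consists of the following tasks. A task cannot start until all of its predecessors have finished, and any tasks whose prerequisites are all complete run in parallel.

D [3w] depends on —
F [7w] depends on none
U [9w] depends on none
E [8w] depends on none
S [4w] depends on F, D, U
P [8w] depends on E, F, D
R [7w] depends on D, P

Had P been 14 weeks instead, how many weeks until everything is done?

29

The binding path is E→P→R = 8+8+7 = 23; finish at 23 weeks.
P lies on that path, so at 14 weeks the path becomes 29 weeks.
The critical path is still E→P→R; finish is now 29 weeks.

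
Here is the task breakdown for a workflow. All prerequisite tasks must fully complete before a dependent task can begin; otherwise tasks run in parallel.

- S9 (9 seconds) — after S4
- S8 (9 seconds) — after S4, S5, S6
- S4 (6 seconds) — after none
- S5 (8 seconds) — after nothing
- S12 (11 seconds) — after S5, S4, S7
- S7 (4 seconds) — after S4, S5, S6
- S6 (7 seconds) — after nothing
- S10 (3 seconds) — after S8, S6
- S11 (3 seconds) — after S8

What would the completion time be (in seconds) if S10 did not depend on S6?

Before: longest chain S5→S7→S12 = 8+4+11 = 23, finish 23.
Dropping S6→S10 doesn't change S10's earliest start (17); another predecessor still binds.
New critical path: S5→S7→S12 = 8+4+11 = 23 ⇒ 23 seconds.

23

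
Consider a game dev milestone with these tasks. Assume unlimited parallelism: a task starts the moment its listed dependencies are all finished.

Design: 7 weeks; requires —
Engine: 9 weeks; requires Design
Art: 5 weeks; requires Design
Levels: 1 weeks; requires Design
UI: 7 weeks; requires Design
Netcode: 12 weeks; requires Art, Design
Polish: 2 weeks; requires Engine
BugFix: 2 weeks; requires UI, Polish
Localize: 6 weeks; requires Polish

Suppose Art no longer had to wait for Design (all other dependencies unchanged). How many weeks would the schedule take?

24

Before: longest chain Design→Engine→Polish→Localize = 7+9+2+6 = 24, finish 24.
Without Design→Art, Art's earliest start moves from 7 to 0.
The longest chain is now Design→Engine→Polish→Localize = 7+9+2+6 = 24, so the schedule takes 24 weeks.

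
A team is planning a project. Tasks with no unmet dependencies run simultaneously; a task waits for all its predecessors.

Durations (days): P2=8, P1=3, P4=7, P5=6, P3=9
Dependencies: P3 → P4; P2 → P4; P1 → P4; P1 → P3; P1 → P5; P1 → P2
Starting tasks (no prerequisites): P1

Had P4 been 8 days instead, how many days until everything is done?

20

Baseline: P1→P3→P4 = 3+9+7 = 19 → 19 days.
P4 lies on that path, so at 8 days the path becomes 20 days.
The critical path is still P1→P3→P4; finish is now 20 days.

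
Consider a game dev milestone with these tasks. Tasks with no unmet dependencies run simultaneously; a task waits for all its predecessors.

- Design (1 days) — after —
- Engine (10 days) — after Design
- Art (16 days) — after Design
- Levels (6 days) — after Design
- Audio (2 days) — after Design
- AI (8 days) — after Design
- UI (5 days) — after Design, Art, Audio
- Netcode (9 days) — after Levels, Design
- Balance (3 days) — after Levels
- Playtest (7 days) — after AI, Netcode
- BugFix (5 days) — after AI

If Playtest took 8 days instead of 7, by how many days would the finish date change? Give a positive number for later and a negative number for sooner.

1

Baseline: Design→Levels→Netcode→Playtest = 1+6+9+7 = 23 → 23 days.
Since Playtest is critical, the +1 change carries straight to that chain (now 24 days).
The critical path is still Design→Levels→Netcode→Playtest; finish is now 24 days.
Change in finish: 24 − 23 = +1 days.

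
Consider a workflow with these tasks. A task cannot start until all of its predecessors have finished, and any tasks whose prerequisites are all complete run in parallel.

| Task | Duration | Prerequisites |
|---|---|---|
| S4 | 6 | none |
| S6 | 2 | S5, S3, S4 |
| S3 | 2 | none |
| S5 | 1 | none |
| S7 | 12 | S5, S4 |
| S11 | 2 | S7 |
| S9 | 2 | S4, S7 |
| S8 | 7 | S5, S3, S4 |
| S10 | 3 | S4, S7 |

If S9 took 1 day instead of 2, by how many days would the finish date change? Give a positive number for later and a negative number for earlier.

0

The binding path is S4→S7→S10 = 6+12+3 = 21; finish at 21 days.
S9 has 1 day of float (longest path through it is 20).
The critical path is still S4→S7→S10; finish is now 21 days.
Change in finish: 21 − 21 = +0 days.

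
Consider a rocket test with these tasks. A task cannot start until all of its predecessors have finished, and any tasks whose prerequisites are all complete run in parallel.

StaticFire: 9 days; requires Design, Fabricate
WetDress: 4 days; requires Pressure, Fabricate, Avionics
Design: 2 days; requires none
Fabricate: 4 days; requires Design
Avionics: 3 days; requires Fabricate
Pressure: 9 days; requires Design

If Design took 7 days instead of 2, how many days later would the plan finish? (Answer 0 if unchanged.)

5

Actual critical path: Design→Fabricate→StaticFire = 2+4+9 = 15 ⇒ 15 days.
Design is on the critical path; changing it to 7 makes that path 20 days.
That remains the longest chain; total 20 days.
Change in finish: 20 − 15 = +5 days.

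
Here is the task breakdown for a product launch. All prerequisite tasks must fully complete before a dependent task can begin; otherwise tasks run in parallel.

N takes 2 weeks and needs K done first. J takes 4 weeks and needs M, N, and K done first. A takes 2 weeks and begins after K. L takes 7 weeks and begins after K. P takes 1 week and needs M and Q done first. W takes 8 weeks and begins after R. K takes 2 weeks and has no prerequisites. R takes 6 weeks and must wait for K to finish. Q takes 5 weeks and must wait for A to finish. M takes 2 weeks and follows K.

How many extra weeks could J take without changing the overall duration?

K→R→W = 2+6+8 = 16 sets the makespan at 16 weeks.
J finishes as early as 8 and must finish by 16.
So J can slip 16 − 8 = 8 weeks.

8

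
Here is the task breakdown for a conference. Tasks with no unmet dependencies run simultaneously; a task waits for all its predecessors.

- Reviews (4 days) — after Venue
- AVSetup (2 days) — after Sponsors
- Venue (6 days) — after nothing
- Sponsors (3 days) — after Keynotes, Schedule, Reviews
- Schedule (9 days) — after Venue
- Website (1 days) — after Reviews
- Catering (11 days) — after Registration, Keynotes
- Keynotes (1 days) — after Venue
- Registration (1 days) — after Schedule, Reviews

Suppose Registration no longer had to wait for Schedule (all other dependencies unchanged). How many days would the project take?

With the dependency in place, Venue→Schedule→Registration→Catering = 6+9+1+11 = 27 sets the finish at 27 days.
Without Schedule→Registration, Registration's earliest start moves from 15 to 10.
After: Venue→Reviews→Registration→Catering = 6+4+1+11 = 22 → 22 days.

22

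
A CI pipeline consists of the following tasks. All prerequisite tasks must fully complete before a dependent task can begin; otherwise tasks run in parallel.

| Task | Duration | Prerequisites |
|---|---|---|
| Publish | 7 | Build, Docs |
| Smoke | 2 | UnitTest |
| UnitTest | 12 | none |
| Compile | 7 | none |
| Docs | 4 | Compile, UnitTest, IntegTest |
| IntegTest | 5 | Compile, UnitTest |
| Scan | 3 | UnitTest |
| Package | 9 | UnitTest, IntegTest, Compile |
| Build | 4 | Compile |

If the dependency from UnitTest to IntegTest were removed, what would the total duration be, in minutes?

23

With the dependency in place, UnitTest→IntegTest→Docs→Publish = 12+5+4+7 = 28 sets the finish at 28 minutes.
Without UnitTest→IntegTest, IntegTest's earliest start moves from 12 to 7.
New critical path: Compile→IntegTest→Docs→Publish = 7+5+4+7 = 23 ⇒ 23 minutes.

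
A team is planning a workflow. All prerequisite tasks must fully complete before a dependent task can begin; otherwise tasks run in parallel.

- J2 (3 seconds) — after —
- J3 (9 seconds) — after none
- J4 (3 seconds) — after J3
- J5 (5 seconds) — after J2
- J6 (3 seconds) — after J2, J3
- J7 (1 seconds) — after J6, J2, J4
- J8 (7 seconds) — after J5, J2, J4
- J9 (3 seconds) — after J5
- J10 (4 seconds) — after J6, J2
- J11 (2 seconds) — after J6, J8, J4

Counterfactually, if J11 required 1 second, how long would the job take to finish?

Actual critical path: J3→J4→J8→J11 = 9+3+7+2 = 21 ⇒ 21 seconds.
J11 lies on that path, so at 1 second the path becomes 20 seconds.
That remains the longest chain; total 20 seconds.

20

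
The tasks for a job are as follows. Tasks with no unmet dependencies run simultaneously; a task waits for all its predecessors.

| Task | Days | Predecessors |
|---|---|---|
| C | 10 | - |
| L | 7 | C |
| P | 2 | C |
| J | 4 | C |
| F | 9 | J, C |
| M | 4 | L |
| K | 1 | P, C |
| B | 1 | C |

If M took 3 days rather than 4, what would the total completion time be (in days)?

23

Actual critical path: C→J→F = 10+4+9 = 23 ⇒ 23 days.
The longest path through M is only 21 days, so M has float 2.
That remains the longest chain; total 23 days.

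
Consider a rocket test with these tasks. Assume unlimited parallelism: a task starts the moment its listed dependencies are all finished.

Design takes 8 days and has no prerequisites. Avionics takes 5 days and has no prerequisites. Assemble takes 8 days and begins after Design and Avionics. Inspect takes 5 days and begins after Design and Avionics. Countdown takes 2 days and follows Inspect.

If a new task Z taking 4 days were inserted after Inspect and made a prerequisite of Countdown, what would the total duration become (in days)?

Originally the schedule takes 16 days.
With Z inserted, Countdown now waits for max(Inspect, Z).
New critical path: Design→Inspect→Z→Countdown = 8+5+4+2 = 19 ⇒ 19 days.

19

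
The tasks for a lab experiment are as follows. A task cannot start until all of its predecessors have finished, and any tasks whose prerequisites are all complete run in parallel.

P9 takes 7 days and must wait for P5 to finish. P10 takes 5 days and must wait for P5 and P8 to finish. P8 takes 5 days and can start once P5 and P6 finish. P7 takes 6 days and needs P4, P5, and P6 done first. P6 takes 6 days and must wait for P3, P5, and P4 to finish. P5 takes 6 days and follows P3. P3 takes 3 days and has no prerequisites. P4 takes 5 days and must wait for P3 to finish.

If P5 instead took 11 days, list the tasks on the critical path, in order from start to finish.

P3, P5, P6, P8, P10

Baseline: P3→P5→P6→P8→P10 = 3+6+6+5+5 = 25 → 25 days.
P5 lies on that path, so at 11 days the path becomes 30 days.
That remains the longest chain; total 30 days.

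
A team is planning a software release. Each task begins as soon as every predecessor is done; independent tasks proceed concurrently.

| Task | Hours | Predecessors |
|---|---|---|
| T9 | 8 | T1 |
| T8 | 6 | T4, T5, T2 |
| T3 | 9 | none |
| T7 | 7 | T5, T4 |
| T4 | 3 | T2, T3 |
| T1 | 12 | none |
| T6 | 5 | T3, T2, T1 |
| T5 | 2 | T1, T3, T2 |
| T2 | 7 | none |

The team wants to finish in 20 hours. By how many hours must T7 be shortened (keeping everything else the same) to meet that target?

1

Current finish: 21 hours; target: 20.
T7 is on every critical path, so each hour cut from T7 cuts the finish by one (this holds down to a finish of 20).
Need 21 − 20 = 1 hour off T7 → T7 becomes 6 hours, finish becomes 20.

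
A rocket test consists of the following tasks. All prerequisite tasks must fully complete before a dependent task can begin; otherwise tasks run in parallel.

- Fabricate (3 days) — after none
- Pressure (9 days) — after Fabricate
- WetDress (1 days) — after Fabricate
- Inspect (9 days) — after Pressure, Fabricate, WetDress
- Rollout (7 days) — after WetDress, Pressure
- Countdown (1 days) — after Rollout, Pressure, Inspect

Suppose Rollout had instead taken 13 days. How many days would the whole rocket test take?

26

The binding path is Fabricate→Pressure→Inspect→Countdown = 3+9+9+1 = 22; finish at 22 days.
Rollout is off the critical path — its longest chain is 20 days, giving 2 of slack.
New critical path: Fabricate→Pressure→Rollout→Countdown = 3+9+13+1 = 26 ⇒ 26 days.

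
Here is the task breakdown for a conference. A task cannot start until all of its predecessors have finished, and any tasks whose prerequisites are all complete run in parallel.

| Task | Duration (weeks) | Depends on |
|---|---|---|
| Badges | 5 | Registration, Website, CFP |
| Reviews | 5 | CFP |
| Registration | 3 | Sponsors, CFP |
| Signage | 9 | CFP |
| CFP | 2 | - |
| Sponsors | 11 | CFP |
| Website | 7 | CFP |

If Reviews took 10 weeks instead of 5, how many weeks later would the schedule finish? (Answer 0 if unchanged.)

0

Critical path before the change: CFP→Sponsors→Registration→Badges = 2+11+3+5 = 21 giving 21 weeks.
Reviews has 14 weeks of float (longest path through it is 7).
That remains the longest chain; total 21 weeks.
Change in finish: 21 − 21 = +0 weeks.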